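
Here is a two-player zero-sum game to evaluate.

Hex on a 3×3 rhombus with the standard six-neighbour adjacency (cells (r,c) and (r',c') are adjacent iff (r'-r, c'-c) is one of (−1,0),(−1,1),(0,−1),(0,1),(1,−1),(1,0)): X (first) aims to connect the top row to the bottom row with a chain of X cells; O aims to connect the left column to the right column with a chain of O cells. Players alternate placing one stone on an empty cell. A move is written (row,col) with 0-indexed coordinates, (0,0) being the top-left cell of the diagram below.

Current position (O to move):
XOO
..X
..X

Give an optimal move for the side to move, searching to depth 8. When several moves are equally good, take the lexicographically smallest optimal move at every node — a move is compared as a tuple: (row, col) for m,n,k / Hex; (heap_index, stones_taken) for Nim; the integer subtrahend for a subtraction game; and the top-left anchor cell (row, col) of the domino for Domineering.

ply 1, O at XOO/..X/..X | (1,0)=+1→XOO/O.X/..X*; (1,1)=+1→XOO/.OX/..X; (2,0)=+1→XOO/..X/O.X; (2,1)=-1→XOO/..X/.OX
ply 2: XOO/O.X/..X is terminal -1 (X); from XOO/..X/..X depth 8

O's best at [XOO/..X/..X]: (1,0)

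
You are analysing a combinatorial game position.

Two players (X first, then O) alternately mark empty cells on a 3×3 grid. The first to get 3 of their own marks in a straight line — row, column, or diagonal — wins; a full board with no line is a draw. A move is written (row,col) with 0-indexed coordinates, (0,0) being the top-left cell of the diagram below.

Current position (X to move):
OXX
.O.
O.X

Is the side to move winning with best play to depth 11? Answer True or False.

[OXX/.O./O.X] X move#1: (1,0):+0/OXX/XO./O.X, (1,2):+1/OXX/.OX/O.X*, (2,1):-1/OXX/.O./OXX
[OXX/.OX/O.X] end (terminal -1, O#2); searched OXX/.O./O.X to 11

X winning at [OXX/.O./O.X]: True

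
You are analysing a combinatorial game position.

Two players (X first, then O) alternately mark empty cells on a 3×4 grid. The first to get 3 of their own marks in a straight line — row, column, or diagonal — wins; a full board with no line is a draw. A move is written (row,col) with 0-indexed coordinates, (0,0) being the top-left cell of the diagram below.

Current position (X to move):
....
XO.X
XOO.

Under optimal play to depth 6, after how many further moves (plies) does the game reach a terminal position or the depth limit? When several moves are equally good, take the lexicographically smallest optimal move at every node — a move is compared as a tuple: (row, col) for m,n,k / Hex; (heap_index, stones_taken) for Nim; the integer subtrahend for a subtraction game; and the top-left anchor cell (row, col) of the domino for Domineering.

p1 X@[..../XO.X/XOO.]: (0,0)[X.../XO.X/XOO.]+1* (0,1)[.X../XO.X/XOO.]-1 (0,2)[..X./XO.X/XOO.]-1 (0,3)[...X/XO.X/XOO.]-1 (1,2)[..../XOXX/XOO.]-1 (2,3)[..../XO.X/XOOX]-1
p2 O@[X.../XO.X/XOO.] terminal -1; root [..../XO.X/XOO.] d6

PV length from [..../XO.X/XOO.]: 1 ply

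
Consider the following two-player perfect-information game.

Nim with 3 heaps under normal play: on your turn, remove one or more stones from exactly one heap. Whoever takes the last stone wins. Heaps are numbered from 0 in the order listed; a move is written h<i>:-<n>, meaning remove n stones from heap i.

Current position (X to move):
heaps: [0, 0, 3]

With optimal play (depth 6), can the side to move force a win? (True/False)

X winning at [(0,0,3)]: True

ply 1, X at (0,0,3) | h2:-1=-1→(0,0,2); h2:-2=-1→(0,0,1); h2:-3=+1→(0,0,0)*
ply 2: (0,0,0) is terminal -1 (O); from (0,0,3) depth 6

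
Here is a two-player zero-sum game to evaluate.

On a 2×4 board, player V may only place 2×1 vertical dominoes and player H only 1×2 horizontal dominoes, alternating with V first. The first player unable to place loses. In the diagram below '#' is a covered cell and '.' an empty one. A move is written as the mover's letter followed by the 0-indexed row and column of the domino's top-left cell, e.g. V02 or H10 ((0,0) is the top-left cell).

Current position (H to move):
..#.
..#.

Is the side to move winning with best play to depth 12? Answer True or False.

ply 1, H at ..#./..#. | H00=+1→###./..#.*; H10=+1→..#./###.
ply 2, V at ###./..#. | V03=-1→####/..##*
ply 3, H at ####/..## | H10=+1→####/####*
ply 4: ####/#### is terminal -1 (V); from ..#./..#. depth 12

H winning at [..#./..#.]: True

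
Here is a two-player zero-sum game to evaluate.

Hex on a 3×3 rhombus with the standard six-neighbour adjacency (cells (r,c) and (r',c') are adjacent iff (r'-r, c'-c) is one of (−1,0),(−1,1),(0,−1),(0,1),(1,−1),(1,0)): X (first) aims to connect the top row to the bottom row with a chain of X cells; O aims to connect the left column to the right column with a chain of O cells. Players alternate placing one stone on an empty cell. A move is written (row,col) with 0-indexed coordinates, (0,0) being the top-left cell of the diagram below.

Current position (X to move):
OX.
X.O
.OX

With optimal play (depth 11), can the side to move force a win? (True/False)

ply 1, X at OX./X.O/.OX | (0,2)=-1→OXX/X.O/.OX; (1,1)=-1→OX./XXO/.OX; (2,0)=+1→OX./X.O/XOX*
ply 2: OX./X.O/XOX is terminal -1 (O); from OX./X.O/.OX depth 11

X winning at [OX./X.O/.OX]: True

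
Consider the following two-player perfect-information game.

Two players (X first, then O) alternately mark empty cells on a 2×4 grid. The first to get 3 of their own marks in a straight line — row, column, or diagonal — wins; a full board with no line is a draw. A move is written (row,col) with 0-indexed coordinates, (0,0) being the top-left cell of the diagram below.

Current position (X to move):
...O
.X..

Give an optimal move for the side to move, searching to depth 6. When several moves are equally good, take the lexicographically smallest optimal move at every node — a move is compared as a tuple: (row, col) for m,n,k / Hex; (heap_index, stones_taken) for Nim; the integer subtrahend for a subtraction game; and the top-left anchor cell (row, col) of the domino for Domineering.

X's best at [...O/.X..]: (1,2)

ply 1, X at ...O/.X.. | (0,0)=+0→X..O/.X..; (0,1)=+0→.X.O/.X..; (0,2)=+0→..XO/.X..; (1,0)=+0→...O/XX..; (1,2)=+1→...O/.XX.*; (1,3)=+0→...O/.X.X
ply 2, O at ...O/.XX. | (0,0)=-1→O..O/.XX.*; (0,1)=-1→.O.O/.XX.; (0,2)=-1→..OO/.XX.; (1,0)=-1→...O/OXX.; (1,3)=-1→...O/.XXO
ply 3, X at O..O/.XX. | (0,1)=+1→OX.O/.XX.*; (0,2)=+1→O.XO/.XX.; (1,0)=+1→O..O/XXX.; (1,3)=+1→O..O/.XXX
ply 4, O at OX.O/.XX. | (0,2)=-1→OXOO/.XX.*; (1,0)=-1→OX.O/OXX.; (1,3)=-1→OX.O/.XXO
ply 5, X at OXOO/.XX. | (1,0)=+1→OXOO/XXX.*; (1,3)=+1→OXOO/.XXX
ply 6: OXOO/XXX. is terminal -1 (O); from ...O/.X.. depth 6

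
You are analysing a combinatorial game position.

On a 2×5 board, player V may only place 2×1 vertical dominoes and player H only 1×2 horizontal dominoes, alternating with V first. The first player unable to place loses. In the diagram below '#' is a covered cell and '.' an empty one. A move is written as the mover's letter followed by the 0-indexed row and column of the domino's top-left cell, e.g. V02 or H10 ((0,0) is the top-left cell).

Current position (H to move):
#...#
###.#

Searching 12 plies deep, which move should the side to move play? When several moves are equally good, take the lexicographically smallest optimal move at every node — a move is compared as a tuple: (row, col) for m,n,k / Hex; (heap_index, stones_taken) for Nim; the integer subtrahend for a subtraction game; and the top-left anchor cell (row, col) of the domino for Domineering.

p1 H@[#...#/###.#]: H01[###.#/###.#]-1 H02[#.###/###.#]+1*
p2 V@[#.###/###.#] terminal -1; root [#...#/###.#] d12

H's best at [#...#/###.#]: H02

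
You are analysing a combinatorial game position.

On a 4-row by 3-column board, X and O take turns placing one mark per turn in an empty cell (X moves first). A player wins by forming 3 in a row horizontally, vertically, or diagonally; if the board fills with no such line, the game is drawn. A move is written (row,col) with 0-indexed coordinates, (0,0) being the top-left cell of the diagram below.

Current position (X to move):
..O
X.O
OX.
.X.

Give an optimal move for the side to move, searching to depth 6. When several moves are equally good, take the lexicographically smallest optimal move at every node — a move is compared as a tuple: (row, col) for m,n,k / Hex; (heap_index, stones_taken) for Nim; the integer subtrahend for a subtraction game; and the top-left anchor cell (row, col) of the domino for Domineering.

ply 1, X at ..O/X.O/OX./.X. | (0,0)=-1→X.O/X.O/OX./.X.; (0,1)=-1→.XO/X.O/OX./.X.; (1,1)=+1→..O/XXO/OX./.X.*; (2,2)=-1→..O/X.O/OXX/.X.; (3,0)=-1→..O/X.O/OX./XX.; (3,2)=+1→..O/X.O/OX./.XX
ply 2: ..O/XXO/OX./.X. is terminal -1 (O); from ..O/X.O/OX./.X. depth 6

X's best at [..O/X.O/OX./.X.]: (1,1)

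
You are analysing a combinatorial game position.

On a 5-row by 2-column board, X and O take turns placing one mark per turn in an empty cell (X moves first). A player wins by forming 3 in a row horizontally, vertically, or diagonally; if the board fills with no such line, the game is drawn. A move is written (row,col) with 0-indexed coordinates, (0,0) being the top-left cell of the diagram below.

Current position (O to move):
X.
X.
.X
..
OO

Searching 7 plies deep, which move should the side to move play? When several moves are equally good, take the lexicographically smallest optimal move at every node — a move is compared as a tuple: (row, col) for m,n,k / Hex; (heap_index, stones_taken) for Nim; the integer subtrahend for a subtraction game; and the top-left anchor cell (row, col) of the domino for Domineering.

[X./X./.X/../OO] O move#1: (0,1):-1/XO/X./.X/../OO, (1,1):-1/X./XO/.X/../OO, (2,0):+0/X./X./OX/../OO*, (3,0):-1/X./X./.X/O./OO, (3,1):-1/X./X./.X/.O/OO
[X./X./OX/../OO] X move#2: (0,1):-1/XX/X./OX/../OO, (1,1):-1/X./XX/OX/../OO, (3,0):+0/X./X./OX/X./OO*, (3,1):-1/X./X./OX/.X/OO
[X./X./OX/X./OO] O move#3: (0,1):+0/XO/X./OX/X./OO*, (1,1):+0/X./XO/OX/X./OO, (3,1):+0/X./X./OX/XO/OO
[XO/X./OX/X./OO] X move#4: (1,1):+0/XO/XX/OX/X./OO*, (3,1):+0/XO/X./OX/XX/OO
[XO/XX/OX/X./OO] O move#5: (3,1):+0/XO/XX/OX/XO/OO*
[XO/XX/OX/XO/OO] end (terminal +0, X#6); searched X./X./.X/../OO to 7

O's best at [X./X./.X/../OO]: (2,0)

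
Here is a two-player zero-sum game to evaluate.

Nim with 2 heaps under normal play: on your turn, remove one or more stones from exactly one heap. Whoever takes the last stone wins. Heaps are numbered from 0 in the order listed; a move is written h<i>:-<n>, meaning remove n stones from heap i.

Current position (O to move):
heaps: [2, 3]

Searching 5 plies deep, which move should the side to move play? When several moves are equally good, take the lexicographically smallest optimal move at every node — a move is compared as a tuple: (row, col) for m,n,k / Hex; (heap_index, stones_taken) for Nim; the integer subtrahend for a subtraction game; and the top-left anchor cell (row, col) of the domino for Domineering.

ply 1, O at (2,3) | h0:-1=-1→(1,3); h0:-2=-1→(0,3); h1:-1=+1→(2,2)*; h1:-2=-1→(2,1); h1:-3=-1→(2,0)
ply 2, X at (2,2) | h0:-1=-1→(1,2)*; h0:-2=-1→(0,2); h1:-1=-1→(2,1); h1:-2=-1→(2,0)
ply 3, O at (1,2) | h0:-1=-1→(0,2); h1:-1=+1→(1,1)*; h1:-2=-1→(1,0)
ply 4, X at (1,1) | h0:-1=-1→(0,1)*; h1:-1=-1→(1,0)
ply 5, O at (0,1) | h1:-1=+1→(0,0)*
ply 6: (0,0) is terminal -1 (X); from (2,3) depth 5

O's best at [(2,3)]: h1:-1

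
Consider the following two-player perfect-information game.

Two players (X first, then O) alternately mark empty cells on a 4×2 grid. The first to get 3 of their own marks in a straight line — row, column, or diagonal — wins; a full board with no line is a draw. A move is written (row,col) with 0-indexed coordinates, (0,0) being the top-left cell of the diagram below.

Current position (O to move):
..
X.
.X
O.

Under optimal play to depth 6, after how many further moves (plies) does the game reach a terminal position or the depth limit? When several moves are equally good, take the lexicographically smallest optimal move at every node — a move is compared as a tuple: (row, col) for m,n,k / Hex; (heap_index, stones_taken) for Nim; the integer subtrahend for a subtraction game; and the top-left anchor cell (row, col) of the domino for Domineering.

PV length from [../X./.X/O.]: 5 plies

ply 1, O at ../X./.X/O. | (0,0)=-1→O./X./.X/O.; (0,1)=+0→.O/X./.X/O.*; (1,1)=+0→../XO/.X/O.; (2,0)=-1→../X./OX/O.; (3,1)=+0→../X./.X/OO
ply 2, X at .O/X./.X/O. | (0,0)=+0→XO/X./.X/O.*; (1,1)=+0→.O/XX/.X/O.; (2,0)=+0→.O/X./XX/O.; (3,1)=+0→.O/X./.X/OX
ply 3, O at XO/X./.X/O. | (1,1)=-1→XO/XO/.X/O.; (2,0)=+0→XO/X./OX/O.*; (3,1)=-1→XO/X./.X/OO
ply 4, X at XO/X./OX/O. | (1,1)=+0→XO/XX/OX/O.*; (3,1)=+0→XO/X./OX/OX
ply 5, O at XO/XX/OX/O. | (3,1)=+0→XO/XX/OX/OO*
ply 6: XO/XX/OX/OO is terminal +0 (X); from ../X./.X/O. depth 6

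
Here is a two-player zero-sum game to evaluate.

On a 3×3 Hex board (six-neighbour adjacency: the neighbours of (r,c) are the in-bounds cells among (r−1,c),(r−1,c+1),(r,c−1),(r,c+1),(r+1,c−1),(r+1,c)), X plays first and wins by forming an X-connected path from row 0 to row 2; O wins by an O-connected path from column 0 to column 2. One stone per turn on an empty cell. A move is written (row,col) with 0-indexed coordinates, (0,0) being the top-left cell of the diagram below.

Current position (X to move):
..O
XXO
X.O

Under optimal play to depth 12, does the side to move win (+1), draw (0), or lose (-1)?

value(..O/XXO/X.O, X) = +1

ply 1, X at ..O/XXO/X.O | (0,0)=+1→X.O/XXO/X.O*; (0,1)=+1→.XO/XXO/X.O; (2,1)=+1→..O/XXO/XXO
ply 2: X.O/XXO/X.O is terminal -1 (O); from ..O/XXO/X.O depth 12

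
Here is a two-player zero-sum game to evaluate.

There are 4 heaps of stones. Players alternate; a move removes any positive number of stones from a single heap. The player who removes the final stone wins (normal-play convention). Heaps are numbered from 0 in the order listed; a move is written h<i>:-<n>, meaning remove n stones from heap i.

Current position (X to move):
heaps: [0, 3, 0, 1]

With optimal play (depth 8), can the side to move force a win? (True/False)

X winning at [(0,3,0,1)]: True

ply 1, X at (0,3,0,1) | h1:-1=-1→(0,2,0,1); h1:-2=+1→(0,1,0,1)*; h1:-3=-1→(0,0,0,1); h3:-1=-1→(0,3,0,0)
ply 2, O at (0,1,0,1) | h1:-1=-1→(0,0,0,1)*; h3:-1=-1→(0,1,0,0)
ply 3, X at (0,0,0,1) | h3:-1=+1→(0,0,0,0)*
ply 4: (0,0,0,0) is terminal -1 (O); from (0,3,0,1) depth 8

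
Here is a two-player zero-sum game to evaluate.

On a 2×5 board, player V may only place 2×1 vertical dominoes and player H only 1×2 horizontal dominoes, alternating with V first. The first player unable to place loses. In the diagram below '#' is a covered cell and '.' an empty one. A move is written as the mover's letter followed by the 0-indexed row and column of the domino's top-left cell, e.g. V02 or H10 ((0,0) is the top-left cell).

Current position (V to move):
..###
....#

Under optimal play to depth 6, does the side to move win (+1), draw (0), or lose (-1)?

value(..###/....#, V) = +1

[..###/....#] V move#1: V00:-1/#.###/#...#, V01:+1/.####/.#..#*
[.####/.#..#] H move#2: H12:-1/.####/.####*
[.####/.####] V move#3: V00:+1/#####/#####*
[#####/#####] end (terminal -1, H#4); searched ..###/....# to 6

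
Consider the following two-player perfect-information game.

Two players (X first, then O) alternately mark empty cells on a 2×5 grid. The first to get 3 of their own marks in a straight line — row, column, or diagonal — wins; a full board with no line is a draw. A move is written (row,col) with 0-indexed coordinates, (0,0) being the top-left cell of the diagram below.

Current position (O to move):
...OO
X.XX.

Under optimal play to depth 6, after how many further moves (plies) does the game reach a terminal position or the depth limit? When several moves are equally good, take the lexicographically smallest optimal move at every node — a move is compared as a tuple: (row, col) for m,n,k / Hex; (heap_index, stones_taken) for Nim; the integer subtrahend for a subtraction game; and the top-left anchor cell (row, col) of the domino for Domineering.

[...OO/X.XX.] O move#1: (0,0):-1/O..OO/X.XX., (0,1):-1/.O.OO/X.XX., (0,2):+1/..OOO/X.XX.*, (1,1):-1/...OO/XOXX., (1,4):-1/...OO/X.XXO
[..OOO/X.XX.] end (terminal -1, X#2); searched ...OO/X.XX. to 6

PV length from [...OO/X.XX.]: 1 ply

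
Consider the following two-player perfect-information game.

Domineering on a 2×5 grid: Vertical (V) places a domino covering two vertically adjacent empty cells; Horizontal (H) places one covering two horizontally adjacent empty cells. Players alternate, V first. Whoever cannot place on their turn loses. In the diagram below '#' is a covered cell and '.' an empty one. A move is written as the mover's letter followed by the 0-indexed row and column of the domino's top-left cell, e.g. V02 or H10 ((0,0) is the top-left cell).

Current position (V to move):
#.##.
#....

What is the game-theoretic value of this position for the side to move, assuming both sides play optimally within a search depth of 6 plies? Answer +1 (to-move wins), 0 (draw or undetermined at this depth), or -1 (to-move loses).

value(#.##./#...., V) = -1

p1 V@[#.##./#....]: V01[####./##...]-1* V04[#.###/#...#]-1
p2 H@[####./##...]: H12[####./####.]-1 H13[####./##.##]+1*
p3 V@[####./##.##] terminal -1; root [#.##./#....] d6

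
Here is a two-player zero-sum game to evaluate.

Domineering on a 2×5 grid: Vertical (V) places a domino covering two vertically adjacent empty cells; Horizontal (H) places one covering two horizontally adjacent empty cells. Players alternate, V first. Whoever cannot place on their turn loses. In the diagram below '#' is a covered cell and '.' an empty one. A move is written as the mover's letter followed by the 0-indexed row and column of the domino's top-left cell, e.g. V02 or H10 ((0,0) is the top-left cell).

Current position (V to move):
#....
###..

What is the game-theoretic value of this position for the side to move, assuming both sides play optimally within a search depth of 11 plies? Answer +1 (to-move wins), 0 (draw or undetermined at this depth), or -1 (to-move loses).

value(#..../###.., V) = +1

[#..../###..] V move#1: V03:+1/#..#./####.*, V04:-1/#...#/###.#
[#..#./####.] H move#2: H01:-1/####./####.*
[####./####.] V move#3: V04:+1/#####/#####*
[#####/#####] end (terminal -1, H#4); searched #..../###.. to 11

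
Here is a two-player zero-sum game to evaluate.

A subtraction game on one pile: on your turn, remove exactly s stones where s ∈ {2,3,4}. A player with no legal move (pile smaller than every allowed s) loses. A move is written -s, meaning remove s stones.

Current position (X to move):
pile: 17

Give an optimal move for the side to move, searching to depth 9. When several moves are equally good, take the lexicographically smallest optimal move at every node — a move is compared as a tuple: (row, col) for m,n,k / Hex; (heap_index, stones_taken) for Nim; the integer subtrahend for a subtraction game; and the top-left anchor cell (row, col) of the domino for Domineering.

p1 X@[17]: -2[15]-1 -3[14]-1 -4[13]+1*
p2 O@[13]: -2[11]-1* -3[10]-1 -4[9]-1
p3 X@[11]: -2[9]-1 -3[8]-1 -4[7]+1*
p4 O@[7]: -2[5]-1* -3[4]-1 -4[3]-1
p5 X@[5]: -2[3]-1 -3[2]-1 -4[1]+1*
p6 O@[1] terminal -1; root [17] d9

X's best at [17]: -4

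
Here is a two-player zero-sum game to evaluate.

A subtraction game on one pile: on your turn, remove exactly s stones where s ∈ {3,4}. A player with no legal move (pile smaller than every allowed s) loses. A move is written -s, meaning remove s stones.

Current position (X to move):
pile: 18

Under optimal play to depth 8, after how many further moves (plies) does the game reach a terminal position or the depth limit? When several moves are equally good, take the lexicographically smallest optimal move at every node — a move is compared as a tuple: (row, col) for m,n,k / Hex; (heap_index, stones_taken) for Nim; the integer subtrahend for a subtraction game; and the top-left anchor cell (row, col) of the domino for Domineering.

PV length from [18]: 5 plies

ply 1, X at 18 | -3=+1→15*; -4=+1→14
ply 2, O at 15 | -3=-1→12*; -4=-1→11
ply 3, X at 12 | -3=+1→9*; -4=+1→8
ply 4, O at 9 | -3=-1→6*; -4=-1→5
ply 5, X at 6 | -3=-1→3; -4=+1→2*
ply 6: 2 is terminal -1 (O); from 18 depth 8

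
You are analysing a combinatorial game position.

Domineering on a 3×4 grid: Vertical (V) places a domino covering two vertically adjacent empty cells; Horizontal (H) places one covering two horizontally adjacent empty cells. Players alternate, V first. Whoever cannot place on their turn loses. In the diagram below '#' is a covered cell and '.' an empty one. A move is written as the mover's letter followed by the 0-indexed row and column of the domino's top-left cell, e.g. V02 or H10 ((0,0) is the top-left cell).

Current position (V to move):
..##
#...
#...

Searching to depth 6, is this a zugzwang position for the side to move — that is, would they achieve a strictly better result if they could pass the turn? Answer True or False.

p1 V@[..##/#.../#...]: V01[.###/##../#...]-1 V11[..##/##../##..]-1 V12[..##/#.#./#.#.]+1* V13[..##/#..#/#..#]-1
p2 H@[..##/#.#./#.#.]: H00[####/#.#./#.#.]-1*
p3 V@[####/#.#./#.#.]: V11[####/###./###.]+1* V13[####/#.##/#.##]+1
p4 H@[####/###./###.] terminal -1; root [..##/#.../#...] d6
pass branch (H moves first from the same position):
  | p1 H@[..##/#.../#...]: H00[####/#.../#...]-1 H11[..##/###./#...]+1* H12[..##/#.##/#...]+1 H21[..##/#.../###.]+1 H22[..##/#.../#.##]+1
  | p2 V@[..##/###./#...]: V13[..##/####/#..#]-1*
  | p3 H@[..##/####/#..#]: H00[####/####/#..#]+1* H21[..##/####/####]+1
  | p4 V@[####/####/#..#] terminal -1; root [..##/#.../#...] d6
V moving scores +1; V passing scores -1

zugzwang(..##/#.../#..., V) = False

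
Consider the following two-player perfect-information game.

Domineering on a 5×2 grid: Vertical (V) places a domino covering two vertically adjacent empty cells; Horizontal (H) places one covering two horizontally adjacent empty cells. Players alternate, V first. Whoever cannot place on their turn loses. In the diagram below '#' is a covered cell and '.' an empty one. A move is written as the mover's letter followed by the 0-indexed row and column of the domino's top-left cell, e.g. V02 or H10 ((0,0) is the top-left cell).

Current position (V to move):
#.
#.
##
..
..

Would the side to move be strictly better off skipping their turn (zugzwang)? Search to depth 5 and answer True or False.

zugzwang(#./#./##/../.., V) = False

[#./#./##/../..] V move#1: V01:-1/##/##/##/../.., V30:+1/#./#./##/#./#.*, V31:+1/#./#./##/.#/.#
[#./#./##/#./#.] end (terminal -1, H#2); searched #./#./##/../.. to 5
pass branch (H moves first from the same position):
  | [#./#./##/../..] H move#1: H30:+1/#./#./##/##/..*, H40:+1/#./#./##/../##
  | [#./#./##/##/..] V move#2: V01:-1/##/##/##/##/..*
  | [##/##/##/##/..] H move#3: H40:+1/##/##/##/##/##*
  | [##/##/##/##/##] end (terminal -1, V#4); searched #./#./##/../.. to 5
V moving scores +1; V passing scores -1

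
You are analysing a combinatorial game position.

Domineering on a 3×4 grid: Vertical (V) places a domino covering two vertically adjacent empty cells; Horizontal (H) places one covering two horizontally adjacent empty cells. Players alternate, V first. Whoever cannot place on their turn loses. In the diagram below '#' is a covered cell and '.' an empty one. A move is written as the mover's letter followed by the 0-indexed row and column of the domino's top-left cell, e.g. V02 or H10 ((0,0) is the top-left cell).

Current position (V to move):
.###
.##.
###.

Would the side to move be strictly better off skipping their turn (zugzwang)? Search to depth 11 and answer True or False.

zugzwang(.###/.##./###., V) = False

p1 V@[.###/.##./###.]: V00[####/###./###.]+1* V13[.###/.###/####]+1
p2 H@[####/###./###.] terminal -1; root [.###/.##./###.] d11
suppose V passes — search the same position with H to move:
pass> p1 H@[.###/.##./###.] terminal -1; root [.###/.##./###.] d11
for V: play +1, pass +1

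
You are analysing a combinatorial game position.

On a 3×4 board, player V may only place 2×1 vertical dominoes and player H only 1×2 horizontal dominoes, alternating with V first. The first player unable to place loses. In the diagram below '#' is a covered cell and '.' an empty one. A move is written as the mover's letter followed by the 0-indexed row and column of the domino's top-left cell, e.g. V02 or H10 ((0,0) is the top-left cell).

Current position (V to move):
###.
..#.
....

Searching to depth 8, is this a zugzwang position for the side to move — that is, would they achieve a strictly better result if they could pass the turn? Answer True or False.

p1 V@[###./..#./....]: V03[####/..##/....]-1 V10[###./#.#./#...]+1* V11[###./.##./.#..]+1 V13[###./..##/...#]-1
p2 H@[###./#.#./#...]: H21[###./#.#./###.]-1* H22[###./#.#./#.##]-1
p3 V@[###./#.#./###.]: V03[####/#.##/###.]+1* V13[###./#.##/####]+1
p4 H@[####/#.##/###.] terminal -1; root [###./..#./....] d8
suppose V passes — search the same position with H to move:
pass> p1 H@[###./..#./....]: H10[###./###./....]+1* H20[###./..#./##..]+1 H21[###./..#./.##.]-1 H22[###./..#./..##]-1
pass> p2 V@[###./###./....]: V03[####/####/....]-1* V13[###./####/...#]-1
pass> p3 H@[####/####/....]: H20[####/####/##..]+1* H21[####/####/.##.]+1 H22[####/####/..##]+1
pass> p4 V@[####/####/##..] terminal -1; root [###./..#./....] d8
for V: play +1, pass -1

zugzwang(###./..#./...., V) = False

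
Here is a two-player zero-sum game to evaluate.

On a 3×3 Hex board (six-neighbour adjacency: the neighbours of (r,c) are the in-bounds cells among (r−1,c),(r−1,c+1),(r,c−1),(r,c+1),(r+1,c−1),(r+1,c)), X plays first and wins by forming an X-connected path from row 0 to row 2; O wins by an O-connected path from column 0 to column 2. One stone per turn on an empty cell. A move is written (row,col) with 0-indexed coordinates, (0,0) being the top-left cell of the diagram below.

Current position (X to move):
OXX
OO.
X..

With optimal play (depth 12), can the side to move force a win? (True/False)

X winning at [OXX/OO./X..]: True

p1 X@[OXX/OO./X..]: (1,2)[OXX/OOX/X..]+1* (2,1)[OXX/OO./XX.]-1 (2,2)[OXX/OO./X.X]-1
p2 O@[OXX/OOX/X..]: (2,1)[OXX/OOX/XO.]-1* (2,2)[OXX/OOX/X.O]-1
p3 X@[OXX/OOX/XO.]: (2,2)[OXX/OOX/XOX]+1*
p4 O@[OXX/OOX/XOX] terminal -1; root [OXX/OO./X..] d12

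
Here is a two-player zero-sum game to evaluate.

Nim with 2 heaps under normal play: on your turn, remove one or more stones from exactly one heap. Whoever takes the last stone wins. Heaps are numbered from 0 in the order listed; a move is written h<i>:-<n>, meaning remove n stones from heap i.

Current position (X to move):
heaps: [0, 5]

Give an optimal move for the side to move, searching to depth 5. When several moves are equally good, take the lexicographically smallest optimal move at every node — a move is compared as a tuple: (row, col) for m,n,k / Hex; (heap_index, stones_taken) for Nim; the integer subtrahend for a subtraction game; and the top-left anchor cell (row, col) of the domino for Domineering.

X's best at [(0,5)]: h1:-5

ply 1, X at (0,5) | h1:-1=-1→(0,4); h1:-2=-1→(0,3); h1:-3=-1→(0,2); h1:-4=-1→(0,1); h1:-5=+1→(0,0)*
ply 2: (0,0) is terminal -1 (O); from (0,5) depth 5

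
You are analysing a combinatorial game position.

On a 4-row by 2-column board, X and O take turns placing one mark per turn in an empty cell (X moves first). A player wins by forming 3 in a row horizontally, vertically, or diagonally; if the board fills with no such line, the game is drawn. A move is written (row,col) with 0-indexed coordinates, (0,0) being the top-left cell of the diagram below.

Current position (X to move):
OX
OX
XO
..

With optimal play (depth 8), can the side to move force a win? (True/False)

[OX/OX/XO/..] X move#1: (3,0):+0/OX/OX/XO/X.*, (3,1):+0/OX/OX/XO/.X
[OX/OX/XO/X.] O move#2: (3,1):+0/OX/OX/XO/XO*
[OX/OX/XO/XO] end (terminal +0, X#3); searched OX/OX/XO/.. to 8

X winning at [OX/OX/XO/..]: False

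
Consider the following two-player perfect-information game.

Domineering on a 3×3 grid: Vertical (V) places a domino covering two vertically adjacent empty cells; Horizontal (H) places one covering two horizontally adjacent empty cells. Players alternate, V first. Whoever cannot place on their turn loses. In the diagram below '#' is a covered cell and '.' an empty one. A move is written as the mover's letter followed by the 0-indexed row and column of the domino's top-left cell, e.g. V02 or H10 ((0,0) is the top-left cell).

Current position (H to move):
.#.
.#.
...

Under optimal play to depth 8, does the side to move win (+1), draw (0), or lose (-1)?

ply 1, H at .#./.#./... | H20=-1→.#./.#./##.*; H21=-1→.#./.#./.##
ply 2, V at .#./.#./##. | V00=+1→##./##./##.*; V02=+1→.##/.##/##.; V12=+1→.#./.##/###
ply 3: ##./##./##. is terminal -1 (H); from .#./.#./... depth 8

value(.#./.#./..., H) = -1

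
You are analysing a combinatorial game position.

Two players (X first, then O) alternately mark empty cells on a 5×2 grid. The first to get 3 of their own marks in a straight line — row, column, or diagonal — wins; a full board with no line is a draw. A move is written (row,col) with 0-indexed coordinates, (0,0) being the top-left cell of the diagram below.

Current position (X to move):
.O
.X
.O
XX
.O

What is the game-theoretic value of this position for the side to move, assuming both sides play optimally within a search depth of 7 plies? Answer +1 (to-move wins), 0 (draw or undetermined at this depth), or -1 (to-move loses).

value(.O/.X/.O/XX/.O, X) = +1

ply 1, X at .O/.X/.O/XX/.O | (0,0)=+0→XO/.X/.O/XX/.O; (1,0)=+0→.O/XX/.O/XX/.O; (2,0)=+1→.O/.X/XO/XX/.O*; (4,0)=+0→.O/.X/.O/XX/XO
ply 2, O at .O/.X/XO/XX/.O | (0,0)=-1→OO/.X/XO/XX/.O*; (1,0)=-1→.O/OX/XO/XX/.O; (4,0)=-1→.O/.X/XO/XX/OO
ply 3, X at OO/.X/XO/XX/.O | (1,0)=+1→OO/XX/XO/XX/.O*; (4,0)=+1→OO/.X/XO/XX/XO
ply 4: OO/XX/XO/XX/.O is terminal -1 (O); from .O/.X/.O/XX/.O depth 7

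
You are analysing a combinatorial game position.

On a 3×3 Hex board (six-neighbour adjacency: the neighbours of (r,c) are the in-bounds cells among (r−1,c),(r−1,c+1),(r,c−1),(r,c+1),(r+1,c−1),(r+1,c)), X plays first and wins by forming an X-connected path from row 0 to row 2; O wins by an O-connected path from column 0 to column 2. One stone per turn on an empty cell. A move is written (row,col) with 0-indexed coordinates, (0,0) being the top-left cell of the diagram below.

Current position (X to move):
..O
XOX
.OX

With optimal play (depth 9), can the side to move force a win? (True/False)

p1 X@[..O/XOX/.OX]: (0,0)[X.O/XOX/.OX]-1 (0,1)[.XO/XOX/.OX]-1 (2,0)[..O/XOX/XOX]+1*
p2 O@[..O/XOX/XOX]: (0,0)[O.O/XOX/XOX]-1* (0,1)[.OO/XOX/XOX]-1
p3 X@[O.O/XOX/XOX]: (0,1)[OXO/XOX/XOX]+1*
p4 O@[OXO/XOX/XOX] terminal -1; root [..O/XOX/.OX] d9

X winning at [..O/XOX/.OX]: True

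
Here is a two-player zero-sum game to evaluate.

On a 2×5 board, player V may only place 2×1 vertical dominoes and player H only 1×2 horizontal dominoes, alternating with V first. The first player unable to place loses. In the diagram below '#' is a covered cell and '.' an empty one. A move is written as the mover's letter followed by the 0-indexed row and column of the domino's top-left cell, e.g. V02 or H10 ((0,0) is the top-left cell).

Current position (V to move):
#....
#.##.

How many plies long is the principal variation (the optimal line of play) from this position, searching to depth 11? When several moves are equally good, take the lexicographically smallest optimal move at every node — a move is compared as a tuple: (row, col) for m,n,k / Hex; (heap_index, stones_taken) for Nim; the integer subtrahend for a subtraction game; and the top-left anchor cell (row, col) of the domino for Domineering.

PV length from [#..../#.##.]: 2 plies

p1 V@[#..../#.##.]: V01[##.../####.]-1* V04[#...#/#.###]-1
p2 H@[##.../####.]: H02[####./####.]-1 H03[##.##/####.]+1*
p3 V@[##.##/####.] terminal -1; root [#..../#.##.] d11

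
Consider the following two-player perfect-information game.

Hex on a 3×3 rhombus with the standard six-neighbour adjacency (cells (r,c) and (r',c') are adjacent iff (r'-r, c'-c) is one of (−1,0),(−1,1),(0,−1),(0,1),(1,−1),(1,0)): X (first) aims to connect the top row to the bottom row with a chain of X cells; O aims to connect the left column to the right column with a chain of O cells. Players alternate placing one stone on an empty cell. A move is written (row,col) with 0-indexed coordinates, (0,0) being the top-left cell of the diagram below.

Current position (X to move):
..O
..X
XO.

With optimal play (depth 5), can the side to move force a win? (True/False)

ply 1, X at ..O/..X/XO. | (0,0)=-1→X.O/..X/XO.; (0,1)=+1→.XO/..X/XO.*; (1,0)=+1→..O/X.X/XO.; (1,1)=-1→..O/.XX/XO.; (2,2)=-1→..O/..X/XOX
ply 2, O at .XO/..X/XO. | (0,0)=-1→OXO/..X/XO.*; (1,0)=-1→.XO/O.X/XO.; (1,1)=-1→.XO/.OX/XO.; (2,2)=-1→.XO/..X/XOO
ply 3, X at OXO/..X/XO. | (1,0)=+1→OXO/X.X/XO.*; (1,1)=+1→OXO/.XX/XO.; (2,2)=+1→OXO/..X/XOX
ply 4: OXO/X.X/XO. is terminal -1 (O); from ..O/..X/XO. depth 5

X winning at [..O/..X/XO.]: True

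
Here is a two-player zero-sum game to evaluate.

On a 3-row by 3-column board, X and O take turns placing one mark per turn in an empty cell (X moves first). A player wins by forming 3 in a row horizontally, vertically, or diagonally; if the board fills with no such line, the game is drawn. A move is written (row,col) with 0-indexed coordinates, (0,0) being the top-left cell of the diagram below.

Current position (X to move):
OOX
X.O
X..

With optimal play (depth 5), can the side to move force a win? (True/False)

ply 1, X at OOX/X.O/X.. | (1,1)=+1→OOX/XXO/X..*; (2,1)=+1→OOX/X.O/XX.; (2,2)=+1→OOX/X.O/X.X
ply 2: OOX/XXO/X.. is terminal -1 (O); from OOX/X.O/X.. depth 5

X winning at [OOX/X.O/X..]: True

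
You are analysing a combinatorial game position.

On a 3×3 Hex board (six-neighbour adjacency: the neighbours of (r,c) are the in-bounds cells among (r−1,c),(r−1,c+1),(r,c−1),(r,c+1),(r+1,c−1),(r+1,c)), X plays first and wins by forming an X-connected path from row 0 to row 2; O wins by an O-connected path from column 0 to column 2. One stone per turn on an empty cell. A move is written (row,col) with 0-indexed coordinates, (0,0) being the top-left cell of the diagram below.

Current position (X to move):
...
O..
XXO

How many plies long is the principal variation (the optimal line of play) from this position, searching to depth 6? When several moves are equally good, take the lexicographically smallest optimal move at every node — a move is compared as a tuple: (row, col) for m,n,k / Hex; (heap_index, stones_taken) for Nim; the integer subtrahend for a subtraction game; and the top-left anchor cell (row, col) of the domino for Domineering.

PV length from [.../O../XXO]: 5 plies

p1 X@[.../O../XXO]: (0,0)[X../O../XXO]-1 (0,1)[.X./O../XXO]-1 (0,2)[..X/O../XXO]+1* (1,1)[.../OX./XXO]+1 (1,2)[.../O.X/XXO]-1
p2 O@[..X/O../XXO]: (0,0)[O.X/O../XXO]-1* (0,1)[.OX/O../XXO]-1 (1,1)[..X/OO./XXO]-1 (1,2)[..X/O.O/XXO]-1
p3 X@[O.X/O../XXO]: (0,1)[OXX/O../XXO]+1* (1,1)[O.X/OX./XXO]+1 (1,2)[O.X/O.X/XXO]+1
p4 O@[OXX/O../XXO]: (1,1)[OXX/OO./XXO]-1* (1,2)[OXX/O.O/XXO]-1
p5 X@[OXX/OO./XXO]: (1,2)[OXX/OOX/XXO]+1*
p6 O@[OXX/OOX/XXO] terminal -1; root [.../O../XXO] d6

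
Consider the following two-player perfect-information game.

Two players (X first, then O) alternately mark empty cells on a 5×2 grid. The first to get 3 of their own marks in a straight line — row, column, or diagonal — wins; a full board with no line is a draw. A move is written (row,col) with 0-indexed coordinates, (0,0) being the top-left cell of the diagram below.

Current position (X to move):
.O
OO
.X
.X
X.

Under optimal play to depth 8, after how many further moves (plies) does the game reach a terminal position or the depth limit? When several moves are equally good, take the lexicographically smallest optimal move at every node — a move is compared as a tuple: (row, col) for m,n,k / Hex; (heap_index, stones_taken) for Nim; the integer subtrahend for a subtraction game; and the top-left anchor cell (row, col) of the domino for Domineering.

PV length from [.O/OO/.X/.X/X.]: 3 plies

[.O/OO/.X/.X/X.] X move#1: (0,0):+0/XO/OO/.X/.X/X., (2,0):+1/.O/OO/XX/.X/X.*, (3,0):+1/.O/OO/.X/XX/X., (4,1):+1/.O/OO/.X/.X/XX
[.O/OO/XX/.X/X.] O move#2: (0,0):-1/OO/OO/XX/.X/X.*, (3,0):-1/.O/OO/XX/OX/X., (4,1):-1/.O/OO/XX/.X/XO
[OO/OO/XX/.X/X.] X move#3: (3,0):+1/OO/OO/XX/XX/X.*, (4,1):+1/OO/OO/XX/.X/XX
[OO/OO/XX/XX/X.] end (terminal -1, O#4); searched .O/OO/.X/.X/X. to 8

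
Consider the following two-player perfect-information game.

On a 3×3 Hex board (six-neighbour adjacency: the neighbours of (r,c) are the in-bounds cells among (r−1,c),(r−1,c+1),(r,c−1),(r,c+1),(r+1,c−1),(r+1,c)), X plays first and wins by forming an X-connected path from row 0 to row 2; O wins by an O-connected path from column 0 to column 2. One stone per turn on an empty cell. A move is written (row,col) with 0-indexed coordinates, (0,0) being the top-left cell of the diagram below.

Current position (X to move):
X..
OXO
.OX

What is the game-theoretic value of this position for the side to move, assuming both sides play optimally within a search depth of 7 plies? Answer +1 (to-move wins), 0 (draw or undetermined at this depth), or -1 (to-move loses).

[X../OXO/.OX] X move#1: (0,1):-1/XX./OXO/.OX, (0,2):-1/X.X/OXO/.OX, (2,0):+1/X../OXO/XOX*
[X../OXO/XOX] O move#2: (0,1):-1/XO./OXO/XOX*, (0,2):-1/X.O/OXO/XOX
[XO./OXO/XOX] X move#3: (0,2):+1/XOX/OXO/XOX*
[XOX/OXO/XOX] end (terminal -1, O#4); searched X../OXO/.OX to 7

value(X../OXO/.OX, X) = +1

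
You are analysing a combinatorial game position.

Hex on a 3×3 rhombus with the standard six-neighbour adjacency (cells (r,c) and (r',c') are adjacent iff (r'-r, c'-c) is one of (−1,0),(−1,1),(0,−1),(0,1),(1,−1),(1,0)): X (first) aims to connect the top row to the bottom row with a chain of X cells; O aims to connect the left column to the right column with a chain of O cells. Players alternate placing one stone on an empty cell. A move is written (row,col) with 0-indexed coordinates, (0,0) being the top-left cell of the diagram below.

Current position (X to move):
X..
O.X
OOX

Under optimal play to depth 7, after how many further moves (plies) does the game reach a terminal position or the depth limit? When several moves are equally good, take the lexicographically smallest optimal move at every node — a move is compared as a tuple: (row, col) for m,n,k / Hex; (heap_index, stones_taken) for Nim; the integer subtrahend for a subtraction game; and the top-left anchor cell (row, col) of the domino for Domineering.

PV length from [X../O.X/OOX]: 3 plies

[X../O.X/OOX] X move#1: (0,1):+1/XX./O.X/OOX*, (0,2):+1/X.X/O.X/OOX, (1,1):+1/X../OXX/OOX
[XX./O.X/OOX] O move#2: (0,2):-1/XXO/O.X/OOX*, (1,1):-1/XX./OOX/OOX
[XXO/O.X/OOX] X move#3: (1,1):+1/XXO/OXX/OOX*
[XXO/OXX/OOX] end (terminal -1, O#4); searched X../O.X/OOX to 7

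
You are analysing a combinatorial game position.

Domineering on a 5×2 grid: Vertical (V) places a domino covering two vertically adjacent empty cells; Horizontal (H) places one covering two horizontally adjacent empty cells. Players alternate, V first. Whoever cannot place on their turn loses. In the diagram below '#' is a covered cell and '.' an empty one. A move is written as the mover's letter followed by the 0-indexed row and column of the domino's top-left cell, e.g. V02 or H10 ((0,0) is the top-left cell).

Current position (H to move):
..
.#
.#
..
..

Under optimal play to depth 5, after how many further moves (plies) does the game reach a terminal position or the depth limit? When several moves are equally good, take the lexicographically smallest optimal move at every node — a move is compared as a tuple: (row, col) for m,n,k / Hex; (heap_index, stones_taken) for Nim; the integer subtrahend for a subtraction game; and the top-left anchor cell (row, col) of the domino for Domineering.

PV length from [../.#/.#/../..]: 3 plies

[../.#/.#/../..] H move#1: H00:-1/##/.#/.#/../.., H30:+1/../.#/.#/##/..*, H40:+1/../.#/.#/../##
[../.#/.#/##/..] V move#2: V00:-1/#./##/.#/##/..*, V10:-1/../##/##/##/..
[#./##/.#/##/..] H move#3: H40:+1/#./##/.#/##/##*
[#./##/.#/##/##] end (terminal -1, V#4); searched ../.#/.#/../.. to 5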